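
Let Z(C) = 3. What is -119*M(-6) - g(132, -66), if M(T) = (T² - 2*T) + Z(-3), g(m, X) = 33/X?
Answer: -12137/2 ≈ -6068.5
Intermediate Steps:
M(T) = 3 + T² - 2*T (M(T) = (T² - 2*T) + 3 = 3 + T² - 2*T)
-119*M(-6) - g(132, -66) = -119*(3 + (-6)² - 2*(-6)) - 33/(-66) = -119*(3 + 36 + 12) - 33*(-1)/66 = -119*51 - 1*(-½) = -6069 + ½ = -12137/2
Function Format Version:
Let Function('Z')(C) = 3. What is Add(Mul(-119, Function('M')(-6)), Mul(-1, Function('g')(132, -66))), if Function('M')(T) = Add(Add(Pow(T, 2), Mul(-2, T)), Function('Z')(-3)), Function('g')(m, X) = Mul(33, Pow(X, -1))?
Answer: Rational(-12137, 2) ≈ -6068.5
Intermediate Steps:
Function('M')(T) = Add(3, Pow(T, 2), Mul(-2, T)) (Function('M')(T) = Add(Add(Pow(T, 2), Mul(-2, T)), 3) = Add(3, Pow(T, 2), Mul(-2, T)))
Add(Mul(-119, Function('M')(-6)), Mul(-1, Function('g')(132, -66))) = Add(Mul(-119, Add(3, Pow(-6, 2), Mul(-2, -6))), Mul(-1, Mul(33, Pow(-66, -1)))) = Add(Mul(-119, Add(3, 36, 12)), Mul(-1, Mul(33, Rational(-1, 66)))) = Add(Mul(-119, 51), Mul(-1, Rational(-1, 2))) = Add(-6069, Rational(1, 2)) = Rational(-12137, 2)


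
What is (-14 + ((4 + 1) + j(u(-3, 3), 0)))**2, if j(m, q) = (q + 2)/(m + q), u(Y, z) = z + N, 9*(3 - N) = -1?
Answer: 227529/3025 ≈ 75.216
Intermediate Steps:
N = 28/9 (N = 3 - 1/9*(-1) = 3 + 1/9 = 28/9 ≈ 3.1111)
u(Y, z) = 28/9 + z (u(Y, z) = z + 28/9 = 28/9 + z)
j(m, q) = (2 + q)/(m + q)
(-14 + ((4 + 1) + j(u(-3, 3), 0)))**2 = (-14 + ((4 + 1) + (2 + 0)/((28/9 + 3) + 0)))**2 = (-14 + (5 + 2/(55/9 + 0)))**2 = (-14 + (5 + 2/(55/9)))**2 = (-14 + (5 + (9/55)*2))**2 = (-14 + (5 + 18/55))**2 = (-14 + 293/55)**2 = (-477/55)**2 = 227529/3025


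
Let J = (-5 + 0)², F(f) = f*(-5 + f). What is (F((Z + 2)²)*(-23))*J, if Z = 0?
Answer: 2300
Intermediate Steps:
J = 25 (J = (-5)² = 25)
(F((Z + 2)²)*(-23))*J = (((0 + 2)²*(-5 + (0 + 2)²))*(-23))*25 = ((2²*(-5 + 2²))*(-23))*25 = ((4*(-5 + 4))*(-23))*25 = ((4*(-1))*(-23))*25 = -4*(-23)*25 = 92*25 = 2300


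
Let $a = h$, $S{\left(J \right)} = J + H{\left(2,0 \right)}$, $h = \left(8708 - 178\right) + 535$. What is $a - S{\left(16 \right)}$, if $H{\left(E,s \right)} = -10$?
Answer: $9059$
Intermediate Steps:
$h = 9065$ ($h = 8530 + 535 = 9065$)
$S{\left(J \right)} = -10 + J$ ($S{\left(J \right)} = J - 10 = -10 + J$)
$a = 9065$
$a - S{\left(16 \right)} = 9065 - \left(-10 + 16\right) = 9065 - 6 = 9059$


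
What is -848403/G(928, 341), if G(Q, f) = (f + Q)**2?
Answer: -94267/178929 ≈ -0.52684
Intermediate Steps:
G(Q, f) = (Q + f)**2
-848403/G(928, 341) = -848403/(928 + 341)**2 = -848403/(1269**2) = -848403/1610361 = -848403*1/1610361 = -94267/178929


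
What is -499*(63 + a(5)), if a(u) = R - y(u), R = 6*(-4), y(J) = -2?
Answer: -20459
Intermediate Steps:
R = -24
a(u) = -22 (a(u) = -24 - 1*(-2) = -24 + 2 = -22)
-499*(63 + a(5)) = -499*(63 - 22) = -499*41 = -20459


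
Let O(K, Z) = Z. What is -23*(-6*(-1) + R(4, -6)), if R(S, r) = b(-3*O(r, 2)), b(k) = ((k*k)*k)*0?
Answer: -138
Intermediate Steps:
b(k) = 0 (b(k) = (k**2*k)*0 = k**3*0 = 0)
R(S, r) = 0
-23*(-6*(-1) + R(4, -6)) = -23*(-6*(-1) + 0) = -23*(6 + 0) = -23*6 = -138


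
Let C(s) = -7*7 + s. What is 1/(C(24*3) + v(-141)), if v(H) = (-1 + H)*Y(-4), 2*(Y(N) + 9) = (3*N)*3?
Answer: 1/3857 ≈ 0.00025927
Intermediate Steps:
Y(N) = -9 + 9*N/2 (Y(N) = -9 + ((3*N)*3)/2 = -9 + (9*N)/2 = -9 + 9*N/2)
v(H) = 27 - 27*H (v(H) = (-1 + H)*(-9 + (9/2)*(-4)) = (-1 + H)*(-9 - 18) = (-1 + H)*(-27) = 27 - 27*H)
C(s) = -49 + s
1/(C(24*3) + v(-141)) = 1/((-49 + 24*3) + (27 - 27*(-141))) = 1/((-49 + 72) + (27 + 3807)) = 1/(23 + 3834) = 1/3857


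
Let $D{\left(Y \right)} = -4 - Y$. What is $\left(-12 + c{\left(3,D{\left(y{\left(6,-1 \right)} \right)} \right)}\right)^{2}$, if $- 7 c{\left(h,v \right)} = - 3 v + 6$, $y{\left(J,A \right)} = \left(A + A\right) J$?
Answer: $\frac{4356}{49} \approx 88.898$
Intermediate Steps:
$y{\left(J,A \right)} = 2 A J$
$c{\left(h,v \right)} = - \frac{6}{7} + \frac{3 v}{7}$ ($c{\left(h,v \right)} = - \frac{- 3 v + 6}{7} = - \frac{6 - 3 v}{7} = - \frac{6}{7} + \frac{3 v}{7}$)
$\left(-12 + c{\left(3,D{\left(y{\left(6,-1 \right)} \right)} \right)}\right)^{2} = \left(-12 - \left(\frac{6}{7} - \frac{3 \left(-4 - 2 \left(-1\right) 6\right)}{7}\right)\right)^{2} = \left(-12 - \left(\frac{6}{7} - \frac{3 \left(-4 - -12\right)}{7}\right)\right)^{2} = \left(-12 - \left(\frac{6}{7} - \frac{3 \left(-4 + 12\right)}{7}\right)\right)^{2} = \left(-12 + \left(- \frac{6}{7} + \frac{3}{7} \cdot 8\right)\right)^{2} = \left(-12 + \left(- \frac{6}{7} + \frac{24}{7}\right)\right)^{2} = \left(-12 + \frac{18}{7}\right)^{2} = \left(- \frac{66}{7}\right)^{2} = \frac{4356}{49}$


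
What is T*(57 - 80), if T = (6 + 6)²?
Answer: -3312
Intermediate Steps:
T = 144 (T = 12² = 144)
T*(57 - 80) = 144*(57 - 80) = 144*(-23) = -3312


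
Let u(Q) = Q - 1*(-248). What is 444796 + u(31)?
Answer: 445075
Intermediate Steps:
u(Q) = 248 + Q (u(Q) = Q + 248 = 248 + Q)
444796 + u(31) = 444796 + (248 + 31) = 444796 + 279 = 445075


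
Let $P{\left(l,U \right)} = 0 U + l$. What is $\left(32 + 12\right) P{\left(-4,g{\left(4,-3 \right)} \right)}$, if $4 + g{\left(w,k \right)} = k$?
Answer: $-176$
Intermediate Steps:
$g{\left(w,k \right)} = -4 + k$
$P{\left(l,U \right)} = l$ ($P{\left(l,U \right)} = 0 + l = l$)
$\left(32 + 12\right) P{\left(-4,g{\left(4,-3 \right)} \right)} = \left(32 + 12\right) \left(-4\right) = 44 \left(-4\right) = -176$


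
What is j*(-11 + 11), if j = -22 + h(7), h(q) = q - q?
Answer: 0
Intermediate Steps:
h(q) = 0
j = -22 (j = -22 + 0 = -22)
j*(-11 + 11) = -22*(-11 + 11) = -22*0 = 0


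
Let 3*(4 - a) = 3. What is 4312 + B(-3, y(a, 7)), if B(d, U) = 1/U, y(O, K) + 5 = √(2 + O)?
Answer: 17247/4 - √5/20 ≈ 4311.6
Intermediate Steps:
a = 3 (a = 4 - ⅓*3 = 4 - 1 = 3)
y(O, K) = -5 + √(2 + O)
4312 + B(-3, y(a, 7)) = 4312 + 1/(-5 + √(2 + 3)) = 4312 + 1/(-5 + √5)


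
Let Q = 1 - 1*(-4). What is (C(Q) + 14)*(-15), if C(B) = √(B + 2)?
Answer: -210 - 15*√7 ≈ -249.69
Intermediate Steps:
Q = 5 (Q = 1 + 4 = 5)
C(B) = √(2 + B)
(C(Q) + 14)*(-15) = (√(2 + 5) + 14)*(-15) = (√7 + 14)*(-15) = (14 + √7)*(-15) = -210 - 15*√7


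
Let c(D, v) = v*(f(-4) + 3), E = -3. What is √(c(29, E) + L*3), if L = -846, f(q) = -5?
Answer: 2*I*√633 ≈ 50.319*I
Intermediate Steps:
c(D, v) = -2*v (c(D, v) = v*(-5 + 3) = v*(-2) = -2*v)
√(c(29, E) + L*3) = √(-2*(-3) - 846*3) = √(6 - 2538) = √(-2532) = 2*I*√633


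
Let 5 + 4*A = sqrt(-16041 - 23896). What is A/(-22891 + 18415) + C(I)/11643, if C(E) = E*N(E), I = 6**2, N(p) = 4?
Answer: 878797/69485424 - I*sqrt(39937)/17904 ≈ 0.012647 - 0.011162*I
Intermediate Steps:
I = 36
A = -5/4 + I*sqrt(39937)/4 (A = -5/4 + sqrt(-16041 - 23896)/4 = -5/4 + sqrt(-39937)/4 = -5/4 + (I*sqrt(39937))/4 = -5/4 + I*sqrt(39937)/4 ≈ -1.25 + 49.961*I)
C(E) = 4*E (C(E) = E*4 = 4*E)
A/(-22891 + 18415) + C(I)/11643 = (-5/4 + I*sqrt(39937)/4)/(-22891 + 18415) + (4*36)/11643 = (-5/4 + I*sqrt(39937)/4)/(-4476) + 144*(1/11643) = (-5/4 + I*sqrt(39937)/4)*(-1/4476) + 48/3881 = (5/17904 - I*sqrt(39937)/17904) + 48/3881 = 878797/69485424 - I*sqrt(39937)/17904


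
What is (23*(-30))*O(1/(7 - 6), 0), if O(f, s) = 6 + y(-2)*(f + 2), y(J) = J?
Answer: 0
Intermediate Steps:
O(f, s) = 2 - 2*f (O(f, s) = 6 - 2*(f + 2) = 6 - 2*(2 + f) = 6 + (-4 - 2*f) = 2 - 2*f)
(23*(-30))*O(1/(7 - 6), 0) = (23*(-30))*(2 - 2/(7 - 6)) = -690*(2 - 2/1) = -690*(2 - 2*1) = -690*(2 - 2) = -690*0 = 0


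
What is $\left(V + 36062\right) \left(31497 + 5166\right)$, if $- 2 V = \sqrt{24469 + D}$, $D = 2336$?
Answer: $1322141106 - \frac{36663 \sqrt{26805}}{2} \approx 1.3191 \cdot 10^{9}$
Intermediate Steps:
$V = - \frac{\sqrt{26805}}{2}$ ($V = - \frac{\sqrt{24469 + 2336}}{2} = - \frac{\sqrt{26805}}{2} \approx -81.861$)
$\left(V + 36062\right) \left(31497 + 5166\right) = \left(- \frac{\sqrt{26805}}{2} + 36062\right) \left(31497 + 5166\right) = \left(36062 - \frac{\sqrt{26805}}{2}\right) 36663 = 1322141106 - \frac{36663 \sqrt{26805}}{2}$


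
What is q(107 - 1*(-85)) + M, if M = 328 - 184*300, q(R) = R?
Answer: -54680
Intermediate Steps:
M = -54872 (M = 328 - 55200 = -54872)
q(107 - 1*(-85)) + M = (107 - 1*(-85)) - 54872 = (107 + 85) - 54872 = 192 - 54872 = -54680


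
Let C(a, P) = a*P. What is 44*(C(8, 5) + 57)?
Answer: 4268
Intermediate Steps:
C(a, P) = P*a
44*(C(8, 5) + 57) = 44*(5*8 + 57) = 44*(40 + 57) = 44*97 = 4268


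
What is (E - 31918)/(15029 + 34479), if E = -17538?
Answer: -12364/12377 ≈ -0.99895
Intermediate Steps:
(E - 31918)/(15029 + 34479) = (-17538 - 31918)/(15029 + 34479) = -49456/49508 = -49456*1/49508 = -12364/12377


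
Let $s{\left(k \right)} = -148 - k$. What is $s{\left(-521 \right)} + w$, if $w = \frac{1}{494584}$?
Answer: $\frac{184479833}{494584} \approx 373.0$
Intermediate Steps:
$w = \frac{1}{494584} \approx 2.0219 \cdot 10^{-6}$
$s{\left(-521 \right)} + w = \left(-148 - -521\right) + \frac{1}{494584} = \left(-148 + 521\right) + \frac{1}{494584} = 373 + \frac{1}{494584} = \frac{184479833}{494584}$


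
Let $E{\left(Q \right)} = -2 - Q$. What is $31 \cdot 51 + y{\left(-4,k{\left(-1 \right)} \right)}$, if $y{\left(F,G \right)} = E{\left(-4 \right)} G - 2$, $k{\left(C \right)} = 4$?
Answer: $1587$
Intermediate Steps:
$y{\left(F,G \right)} = -2 + 2 G$ ($y{\left(F,G \right)} = \left(-2 - -4\right) G - 2 = \left(-2 + 4\right) G - 2 = 2 G - 2 = -2 + 2 G$)
$31 \cdot 51 + y{\left(-4,k{\left(-1 \right)} \right)} = 31 \cdot 51 + \left(-2 + 2 \cdot 4\right) = 1581 + \left(-2 + 8\right) = 1581 + 6 = 1587$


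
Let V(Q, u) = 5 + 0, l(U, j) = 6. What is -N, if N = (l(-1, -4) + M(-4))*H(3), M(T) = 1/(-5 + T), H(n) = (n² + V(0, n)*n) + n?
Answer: -159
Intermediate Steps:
V(Q, u) = 5
H(n) = n² + 6*n (H(n) = (n² + 5*n) + n = n² + 6*n)
N = 159 (N = (6 + 1/(-5 - 4))*(3*(6 + 3)) = (6 + 1/(-9))*(3*9) = (6 - ⅑)*27 = (53/9)*27 = 159)
-N = -1*159 = -159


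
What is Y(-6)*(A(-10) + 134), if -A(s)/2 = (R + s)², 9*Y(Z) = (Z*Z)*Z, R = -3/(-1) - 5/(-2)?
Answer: -2244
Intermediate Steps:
R = 11/2 (R = -3*(-1) - 5*(-½) = 3 + 5/2 = 11/2 ≈ 5.5000)
Y(Z) = Z³/9 (Y(Z) = ((Z*Z)*Z)/9 = (Z²*Z)/9 = Z³/9)
A(s) = -2*(11/2 + s)²
Y(-6)*(A(-10) + 134) = ((⅑)*(-6)³)*(-(11 + 2*(-10))²/2 + 134) = ((⅑)*(-216))*(-(11 - 20)²/2 + 134) = -24*(-½*(-9)² + 134) = -24*(-½*81 + 134) = -24*(-81/2 + 134) = -24*187/2 = -2244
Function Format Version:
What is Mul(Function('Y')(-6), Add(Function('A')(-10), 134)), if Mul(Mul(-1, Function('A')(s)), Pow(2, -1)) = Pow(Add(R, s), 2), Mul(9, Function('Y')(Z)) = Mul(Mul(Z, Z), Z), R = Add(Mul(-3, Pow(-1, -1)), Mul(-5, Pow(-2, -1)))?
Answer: -2244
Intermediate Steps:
R = Rational(11, 2) (R = Add(Mul(-3, -1), Mul(-5, Rational(-1, 2))) = Add(3, Rational(5, 2)) = Rational(11, 2) ≈ 5.5000)
Function('Y')(Z) = Mul(Rational(1, 9), Pow(Z, 3)) (Function('Y')(Z) = Mul(Rational(1, 9), Mul(Mul(Z, Z), Z)) = Mul(Rational(1, 9), Mul(Pow(Z, 2), Z)) = Mul(Rational(1, 9), Pow(Z, 3)))
Function('A')(s) = Mul(-2, Pow(Add(Rational(11, 2), s), 2))
Mul(Function('Y')(-6), Add(Function('A')(-10), 134)) = Mul(Mul(Rational(1, 9), Pow(-6, 3)), Add(Mul(Rational(-1, 2), Pow(Add(11, Mul(2, -10)), 2)), 134)) = Mul(Mul(Rational(1, 9), -216), Add(Mul(Rational(-1, 2), Pow(Add(11, -20), 2)), 134)) = Mul(-24, Add(Mul(Rational(-1, 2), Pow(-9, 2)), 134)) = Mul(-24, Add(Mul(Rational(-1, 2), 81), 134)) = Mul(-24, Add(Rational(-81, 2), 134)) = Mul(-24, Rational(187, 2)) = -2244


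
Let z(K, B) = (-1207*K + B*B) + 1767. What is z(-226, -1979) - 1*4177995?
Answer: 12995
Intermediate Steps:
z(K, B) = 1767 + B**2 - 1207*K (z(K, B) = (-1207*K + B**2) + 1767 = (B**2 - 1207*K) + 1767 = 1767 + B**2 - 1207*K)
z(-226, -1979) - 1*4177995 = (1767 + (-1979)**2 - 1207*(-226)) - 1*4177995 = (1767 + 3916441 + 272782) - 4177995 = 4190990 - 4177995 = 12995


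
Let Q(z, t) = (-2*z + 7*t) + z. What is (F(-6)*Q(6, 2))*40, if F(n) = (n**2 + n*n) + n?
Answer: 21120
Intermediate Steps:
Q(z, t) = -z + 7*t
F(n) = n + 2*n**2 (F(n) = (n**2 + n**2) + n = 2*n**2 + n = n + 2*n**2)
(F(-6)*Q(6, 2))*40 = ((-6*(1 + 2*(-6)))*(-1*6 + 7*2))*40 = ((-6*(1 - 12))*(-6 + 14))*40 = (-6*(-11)*8)*40 = (66*8)*40 = 528*40 = 21120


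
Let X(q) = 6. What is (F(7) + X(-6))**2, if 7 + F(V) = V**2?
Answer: 2304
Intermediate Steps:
F(V) = -7 + V**2
(F(7) + X(-6))**2 = ((-7 + 7**2) + 6)**2 = ((-7 + 49) + 6)**2 = (42 + 6)**2 = 48**2 = 2304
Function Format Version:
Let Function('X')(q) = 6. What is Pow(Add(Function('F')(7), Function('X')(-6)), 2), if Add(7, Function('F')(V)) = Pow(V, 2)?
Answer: 2304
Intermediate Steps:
Function('F')(V) = Add(-7, Pow(V, 2))
Pow(Add(Function('F')(7), Function('X')(-6)), 2) = Pow(Add(Add(-7, Pow(7, 2)), 6), 2) = Pow(Add(Add(-7, 49), 6), 2) = Pow(Add(42, 6), 2) = Pow(48, 2) = 2304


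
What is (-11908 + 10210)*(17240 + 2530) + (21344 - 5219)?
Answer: -33553335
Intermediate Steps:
(-11908 + 10210)*(17240 + 2530) + (21344 - 5219) = -1698*19770 + 16125 = -33569460 + 16125 = -33553335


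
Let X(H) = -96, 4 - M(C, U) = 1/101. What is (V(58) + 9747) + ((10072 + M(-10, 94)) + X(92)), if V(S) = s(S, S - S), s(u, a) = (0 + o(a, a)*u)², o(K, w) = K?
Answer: 1992426/101 ≈ 19727.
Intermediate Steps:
M(C, U) = 403/101 (M(C, U) = 4 - 1/101 = 403/101)
s(u, a) = a²*u² (s(u, a) = (0 + a*u)² = (a*u)² = a²*u²)
V(S) = 0 (V(S) = (S - S)²*S² = 0²*S² = 0*S² = 0)
(V(58) + 9747) + ((10072 + M(-10, 94)) + X(92)) = (0 + 9747) + ((10072 + 403/101) - 96) = 9747 + (1017675/101 - 96) = 9747 + 1007979/101 = 1992426/101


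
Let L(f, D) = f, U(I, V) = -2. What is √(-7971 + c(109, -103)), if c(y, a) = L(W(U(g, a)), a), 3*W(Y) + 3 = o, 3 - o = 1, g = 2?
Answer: I*√71742/3 ≈ 89.282*I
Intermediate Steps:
o = 2 (o = 3 - 1*1 = 3 - 1 = 2)
W(Y) = -⅓ (W(Y) = -1 + (⅓)*2 = -1 + ⅔ = -⅓)
c(y, a) = -⅓
√(-7971 + c(109, -103)) = √(-7971 - ⅓) = √(-23914/3) = I*√71742/3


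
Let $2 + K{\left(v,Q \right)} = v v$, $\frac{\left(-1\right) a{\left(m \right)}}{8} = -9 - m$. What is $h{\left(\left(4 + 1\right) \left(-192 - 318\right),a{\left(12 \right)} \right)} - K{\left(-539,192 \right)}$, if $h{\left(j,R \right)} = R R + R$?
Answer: $-262127$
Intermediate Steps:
$a{\left(m \right)} = 72 + 8 m$ ($a{\left(m \right)} = - 8 \left(-9 - m\right) = 72 + 8 m$)
$K{\left(v,Q \right)} = -2 + v^{2}$ ($K{\left(v,Q \right)} = -2 + v v = -2 + v^{2}$)
$h{\left(j,R \right)} = R + R^{2}$ ($h{\left(j,R \right)} = R^{2} + R = R + R^{2}$)
$h{\left(\left(4 + 1\right) \left(-192 - 318\right),a{\left(12 \right)} \right)} - K{\left(-539,192 \right)} = \left(72 + 8 \cdot 12\right) \left(1 + \left(72 + 8 \cdot 12\right)\right) - \left(-2 + \left(-539\right)^{2}\right) = \left(72 + 96\right) \left(1 + \left(72 + 96\right)\right) - \left(-2 + 290521\right) = 168 \left(1 + 168\right) - 290519 = 168 \cdot 169 - 290519 = 28392 - 290519 = -262127$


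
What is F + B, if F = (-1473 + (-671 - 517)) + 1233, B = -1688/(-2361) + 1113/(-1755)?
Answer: -657406877/460395 ≈ -1427.9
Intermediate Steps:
B = 37183/460395 (B = -1688*(-1/2361) + 1113*(-1/1755) = 1688/2361 - 371/585 = 37183/460395 ≈ 0.080763)
F = -1428 (F = (-1473 - 1188) + 1233 = -2661 + 1233 = -1428)
F + B = -1428 + 37183/460395 = -657406877/460395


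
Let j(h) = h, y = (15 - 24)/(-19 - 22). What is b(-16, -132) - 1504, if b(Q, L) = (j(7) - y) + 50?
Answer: -59336/41 ≈ -1447.2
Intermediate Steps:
y = 9/41 (y = -9/(-41) = -9*(-1/41) = 9/41 ≈ 0.21951)
b(Q, L) = 2328/41 (b(Q, L) = (7 - 1*9/41) + 50 = (7 - 9/41) + 50 = 278/41 + 50 = 2328/41)
b(-16, -132) - 1504 = 2328/41 - 1504 = -59336/41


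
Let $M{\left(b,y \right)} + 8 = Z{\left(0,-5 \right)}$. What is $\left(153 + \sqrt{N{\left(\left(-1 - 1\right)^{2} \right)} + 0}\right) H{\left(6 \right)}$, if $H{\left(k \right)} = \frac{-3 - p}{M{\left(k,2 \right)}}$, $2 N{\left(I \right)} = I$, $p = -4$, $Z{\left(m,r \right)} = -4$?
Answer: $- \frac{51}{4} - \frac{\sqrt{2}}{12} \approx -12.868$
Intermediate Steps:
$M{\left(b,y \right)} = -12$ ($M{\left(b,y \right)} = -8 - 4 = -12$)
$N{\left(I \right)} = \frac{I}{2}$
$H{\left(k \right)} = - \frac{1}{12}$ ($H{\left(k \right)} = \frac{-3 - -4}{-12} = \left(-3 + 4\right) \left(- \frac{1}{12}\right) = 1 \left(- \frac{1}{12}\right) = - \frac{1}{12}$)
$\left(153 + \sqrt{N{\left(\left(-1 - 1\right)^{2} \right)} + 0}\right) H{\left(6 \right)} = \left(153 + \sqrt{\frac{\left(-1 - 1\right)^{2}}{2} + 0}\right) \left(- \frac{1}{12}\right) = \left(153 + \sqrt{\frac{\left(-2\right)^{2}}{2} + 0}\right) \left(- \frac{1}{12}\right) = \left(153 + \sqrt{\frac{1}{2} \cdot 4 + 0}\right) \left(- \frac{1}{12}\right) = \left(153 + \sqrt{2 + 0}\right) \left(- \frac{1}{12}\right) = \left(153 + \sqrt{2}\right) \left(- \frac{1}{12}\right) = - \frac{51}{4} - \frac{\sqrt{2}}{12}$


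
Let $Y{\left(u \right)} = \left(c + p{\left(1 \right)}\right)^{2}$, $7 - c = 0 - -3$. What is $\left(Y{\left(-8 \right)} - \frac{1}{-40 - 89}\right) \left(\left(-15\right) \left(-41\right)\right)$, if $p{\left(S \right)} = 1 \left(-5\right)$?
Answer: $\frac{26650}{43} \approx 619.77$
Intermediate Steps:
$p{\left(S \right)} = -5$
$c = 4$ ($c = 7 - \left(0 - -3\right) = 7 - \left(0 + 3\right) = 7 - 3 = 4$)
$Y{\left(u \right)} = 1$ ($Y{\left(u \right)} = \left(4 - 5\right)^{2} = \left(-1\right)^{2} = 1$)
$\left(Y{\left(-8 \right)} - \frac{1}{-40 - 89}\right) \left(\left(-15\right) \left(-41\right)\right) = \left(1 - \frac{1}{-40 - 89}\right) \left(\left(-15\right) \left(-41\right)\right) = \left(1 - \frac{1}{-129}\right) 615 = \left(1 - - \frac{1}{129}\right) 615 = \left(1 + \frac{1}{129}\right) 615 = \frac{130}{129} \cdot 615 = \frac{26650}{43}$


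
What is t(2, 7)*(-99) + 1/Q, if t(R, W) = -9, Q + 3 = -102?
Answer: 93554/105 ≈ 890.99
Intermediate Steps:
Q = -105 (Q = -3 - 102 = -105)
t(2, 7)*(-99) + 1/Q = -9*(-99) + 1/(-105) = 891 - 1/105 = 93554/105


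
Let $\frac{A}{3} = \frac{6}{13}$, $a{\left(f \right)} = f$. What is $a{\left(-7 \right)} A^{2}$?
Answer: $- \frac{2268}{169} \approx -13.42$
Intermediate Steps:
$A = \frac{18}{13}$ ($A = 3 \cdot \frac{6}{13} = \frac{18}{13} \approx 1.3846$)
$a{\left(-7 \right)} A^{2} = - 7 \left(\frac{18}{13}\right)^{2} = \left(-7\right) \frac{324}{169} = - \frac{2268}{169}$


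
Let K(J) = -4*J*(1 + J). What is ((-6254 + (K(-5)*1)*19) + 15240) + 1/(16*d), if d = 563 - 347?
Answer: 25802497/3456 ≈ 7466.0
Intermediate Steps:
d = 216
K(J) = -4*J*(1 + J)
((-6254 + (K(-5)*1)*19) + 15240) + 1/(16*d) = ((-6254 + (-4*(-5)*(1 - 5)*1)*19) + 15240) + 1/(16*216) = ((-6254 + (-4*(-5)*(-4)*1)*19) + 15240) + 1/3456 = ((-6254 - 80*1*19) + 15240) + 1/3456 = ((-6254 - 80*19) + 15240) + 1/3456 = ((-6254 - 1520) + 15240) + 1/3456 = (-7774 + 15240) + 1/3456 = 7466 + 1/3456 = 25802497/3456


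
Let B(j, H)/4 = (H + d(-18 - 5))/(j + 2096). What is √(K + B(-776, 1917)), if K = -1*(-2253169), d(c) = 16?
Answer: √245370741990/330 ≈ 1501.1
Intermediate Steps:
K = 2253169
B(j, H) = 4*(16 + H)/(2096 + j) (B(j, H) = 4*((H + 16)/(j + 2096)) = 4*((16 + H)/(2096 + j)) = 4*(16 + H)/(2096 + j))
√(K + B(-776, 1917)) = √(2253169 + 4*(16 + 1917)/(2096 - 776)) = √(2253169 + 4*1933/1320) = √(2253169 + 4*(1/1320)*1933) = √(2253169 + 1933/330) = √(743547703/330) = √245370741990/330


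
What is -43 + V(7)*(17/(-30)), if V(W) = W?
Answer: -1409/30 ≈ -46.967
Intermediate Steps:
-43 + V(7)*(17/(-30)) = -43 + 7*(17/(-30)) = -43 + 7*(17*(-1/30)) = -43 + 7*(-17/30) = -43 - 119/30 = -1409/30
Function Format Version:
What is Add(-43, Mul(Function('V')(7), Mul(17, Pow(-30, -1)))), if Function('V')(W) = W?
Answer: Rational(-1409, 30) ≈ -46.967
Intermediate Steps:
Add(-43, Mul(Function('V')(7), Mul(17, Pow(-30, -1)))) = Add(-43, Mul(7, Mul(17, Pow(-30, -1)))) = Add(-43, Mul(7, Mul(17, Rational(-1, 30)))) = Add(-43, Mul(7, Rational(-17, 30))) = Add(-43, Rational(-119, 30)) = Rational(-1409, 30)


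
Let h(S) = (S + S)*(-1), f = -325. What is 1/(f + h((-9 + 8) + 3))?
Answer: -1/329 ≈ -0.0030395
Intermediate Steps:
h(S) = -2*S (h(S) = (2*S)*(-1) = -2*S)
1/(f + h((-9 + 8) + 3)) = 1/(-325 - 2*((-9 + 8) + 3)) = 1/(-325 - 2*(-1 + 3)) = 1/(-325 - 2*2) = 1/(-325 - 4) = 1/(-329) = -1/329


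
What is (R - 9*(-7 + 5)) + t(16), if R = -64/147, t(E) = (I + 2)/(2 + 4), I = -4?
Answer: 2533/147 ≈ 17.231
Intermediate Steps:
t(E) = -1/3 (t(E) = (-4 + 2)/(2 + 4) = -2/6 = -2*1/6 = -1/3)
R = -64/147 (R = -64*1/147 = -64/147 ≈ -0.43537)
(R - 9*(-7 + 5)) + t(16) = (-64/147 - 9*(-7 + 5)) - 1/3 = (-64/147 - 9*(-2)) - 1/3 = (-64/147 + 18) - 1/3 = 2582/147 - 1/3 = 2533/147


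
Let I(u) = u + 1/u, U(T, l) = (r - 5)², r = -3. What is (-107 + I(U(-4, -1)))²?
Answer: 7568001/4096 ≈ 1847.7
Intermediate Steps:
U(T, l) = 64 (U(T, l) = (-3 - 5)² = (-8)² = 64)
(-107 + I(U(-4, -1)))² = (-107 + (64 + 1/64))² = (-107 + 4097/64)² = (-2751/64)² = 7568001/4096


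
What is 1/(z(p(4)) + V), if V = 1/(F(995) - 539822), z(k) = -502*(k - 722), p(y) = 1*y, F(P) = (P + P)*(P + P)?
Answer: 3420278/1232791321209 ≈ 2.7744e-6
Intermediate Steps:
F(P) = 4*P**2 (F(P) = (2*P)*(2*P) = 4*P**2)
p(y) = y
z(k) = 362444 - 502*k (z(k) = -502*(-722 + k) = 362444 - 502*k)
V = 1/3420278 (V = 1/(4*995**2 - 539822) = 1/(4*990025 - 539822) = 1/(3960100 - 539822) = 1/3420278 ≈ 2.9237e-7)
1/(z(p(4)) + V) = 1/((362444 - 502*4) + 1/3420278) = 1/((362444 - 2008) + 1/3420278) = 1/(360436 + 1/3420278) = 1/(1232791321209/3420278) = 3420278/1232791321209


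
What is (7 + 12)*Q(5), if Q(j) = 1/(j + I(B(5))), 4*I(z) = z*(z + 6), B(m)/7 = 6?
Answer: 19/509 ≈ 0.037328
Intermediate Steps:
B(m) = 42 (B(m) = 7*6 = 42)
I(z) = z*(6 + z)/4 (I(z) = (z*(z + 6))/4 = (z*(6 + z))/4 = z*(6 + z)/4)
Q(j) = 1/(504 + j) (Q(j) = 1/(j + (¼)*42*(6 + 42)) = 1/(j + (¼)*42*48) = 1/(j + 504) = 1/(504 + j))
(7 + 12)*Q(5) = (7 + 12)/(504 + 5) = 19/509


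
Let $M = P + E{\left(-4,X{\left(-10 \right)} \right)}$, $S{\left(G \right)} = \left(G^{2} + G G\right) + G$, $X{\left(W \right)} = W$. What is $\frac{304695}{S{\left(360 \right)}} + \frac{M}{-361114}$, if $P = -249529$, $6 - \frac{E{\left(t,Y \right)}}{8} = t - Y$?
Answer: $\frac{45167281}{24219832} \approx 1.8649$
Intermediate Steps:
$E{\left(t,Y \right)} = 48 - 8 t + 8 Y$ ($E{\left(t,Y \right)} = 48 - 8 \left(t - Y\right) = 48 + \left(- 8 t + 8 Y\right) = 48 - 8 t + 8 Y$)
$S{\left(G \right)} = G + 2 G^{2}$ ($S{\left(G \right)} = \left(G^{2} + G^{2}\right) + G = 2 G^{2} + G = G + 2 G^{2}$)
$M = -249529$ ($M = -249529 + \left(48 - -32 + 8 \left(-10\right)\right) = -249529 + \left(48 + 32 - 80\right) = -249529 + 0 = -249529$)
$\frac{304695}{S{\left(360 \right)}} + \frac{M}{-361114} = \frac{304695}{360 \left(1 + 2 \cdot 360\right)} - \frac{249529}{-361114} = \frac{304695}{360 \left(1 + 720\right)} - - \frac{5803}{8398} = \frac{304695}{360 \cdot 721} + \frac{5803}{8398} = \frac{304695}{259560} + \frac{5803}{8398} = 304695 \cdot \frac{1}{259560} + \frac{5803}{8398} = \frac{6771}{5768} + \frac{5803}{8398} = \frac{45167281}{24219832}$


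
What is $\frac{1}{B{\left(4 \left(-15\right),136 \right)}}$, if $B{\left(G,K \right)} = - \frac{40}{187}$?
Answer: $- \frac{187}{40} \approx -4.675$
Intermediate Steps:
$B{\left(G,K \right)} = - \frac{40}{187}$ ($B{\left(G,K \right)} = \left(-40\right) \frac{1}{187} = - \frac{40}{187}$)
$\frac{1}{B{\left(4 \left(-15\right),136 \right)}} = \frac{1}{- \frac{40}{187}} = - \frac{187}{40}$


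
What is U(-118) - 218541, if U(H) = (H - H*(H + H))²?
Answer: 781878615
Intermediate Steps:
U(H) = (H - 2*H²)² (U(H) = (H - H*2*H)² = (H - 2*H²)²)
U(-118) - 218541 = (-118)²*(-1 + 2*(-118))² - 218541 = 13924*(-1 - 236)² - 218541 = 13924*(-237)² - 218541 = 13924*56169 - 218541 = 782097156 - 218541 = 781878615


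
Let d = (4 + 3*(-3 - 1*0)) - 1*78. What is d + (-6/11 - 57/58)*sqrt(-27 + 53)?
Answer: -83 - 975*sqrt(26)/638 ≈ -90.792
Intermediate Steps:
d = -83 (d = (4 + 3*(-3 + 0)) - 78 = (4 + 3*(-3)) - 78 = (4 - 9) - 78 = -5 - 78 = -83)
d + (-6/11 - 57/58)*sqrt(-27 + 53) = -83 + (-6/11 - 57/58)*sqrt(-27 + 53) = -83 + (-6*1/11 - 57*1/58)*sqrt(26) = -83 + (-6/11 - 57/58)*sqrt(26) = -83 - 975*sqrt(26)/638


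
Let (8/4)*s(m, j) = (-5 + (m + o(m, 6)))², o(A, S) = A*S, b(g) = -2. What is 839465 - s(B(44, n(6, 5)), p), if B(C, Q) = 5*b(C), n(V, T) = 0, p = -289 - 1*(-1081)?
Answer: 1673305/2 ≈ 8.3665e+5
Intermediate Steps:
p = 792 (p = -289 + 1081 = 792)
B(C, Q) = -10 (B(C, Q) = 5*(-2) = -10)
s(m, j) = (-5 + 7*m)²/2 (s(m, j) = (-5 + (m + m*6))²/2 = (-5 + (m + 6*m))²/2 = (-5 + 7*m)²/2)
839465 - s(B(44, n(6, 5)), p) = 839465 - (-5 + 7*(-10))²/2 = 839465 - (-5 - 70)²/2 = 839465 - (-75)²/2 = 839465 - 5625/2 = 1673305/2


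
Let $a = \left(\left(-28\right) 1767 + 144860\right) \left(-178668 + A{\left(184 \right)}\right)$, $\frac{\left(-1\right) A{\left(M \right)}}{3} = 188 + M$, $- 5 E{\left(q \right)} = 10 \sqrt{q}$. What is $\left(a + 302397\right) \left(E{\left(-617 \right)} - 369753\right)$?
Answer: $6340603814809227 + 34296429318 i \sqrt{617} \approx 6.3406 \cdot 10^{15} + 8.5191 \cdot 10^{11} i$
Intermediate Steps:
$E{\left(q \right)} = - 2 \sqrt{q}$ ($E{\left(q \right)} = - \frac{10 \sqrt{q}}{5} = - 2 \sqrt{q}$)
$A{\left(M \right)} = -564 - 3 M$ ($A{\left(M \right)} = - 3 \left(188 + M\right) = -564 - 3 M$)
$a = -17148517056$ ($a = \left(\left(-28\right) 1767 + 144860\right) \left(-178668 - 1116\right) = \left(-49476 + 144860\right) \left(-178668 - 1116\right) = 95384 \left(-178668 - 1116\right) = 95384 \left(-179784\right) = -17148517056$)
$\left(a + 302397\right) \left(E{\left(-617 \right)} - 369753\right) = \left(-17148517056 + 302397\right) \left(- 2 \sqrt{-617} - 369753\right) = - 17148214659 \left(- 2 i \sqrt{617} - 369753\right) = - 17148214659 \left(-369753 - 2 i \sqrt{617}\right) = 6340603814809227 + 34296429318 i \sqrt{617}$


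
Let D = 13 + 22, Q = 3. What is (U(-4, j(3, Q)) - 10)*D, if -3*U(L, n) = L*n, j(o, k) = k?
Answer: -210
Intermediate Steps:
U(L, n) = -L*n/3
D = 35
(U(-4, j(3, Q)) - 10)*D = (-⅓*(-4)*3 - 10)*35 = (4 - 10)*35 = -6*35 = -210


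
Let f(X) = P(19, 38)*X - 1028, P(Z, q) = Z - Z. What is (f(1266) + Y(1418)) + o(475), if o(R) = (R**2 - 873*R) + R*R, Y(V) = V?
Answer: 36965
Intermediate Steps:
o(R) = -873*R + 2*R**2 (o(R) = (R**2 - 873*R) + R**2 = -873*R + 2*R**2)
P(Z, q) = 0
f(X) = -1028 (f(X) = 0*X - 1028 = 0 - 1028 = -1028)
(f(1266) + Y(1418)) + o(475) = (-1028 + 1418) + 475*(-873 + 2*475) = 390 + 475*(-873 + 950) = 390 + 475*77 = 390 + 36575 = 36965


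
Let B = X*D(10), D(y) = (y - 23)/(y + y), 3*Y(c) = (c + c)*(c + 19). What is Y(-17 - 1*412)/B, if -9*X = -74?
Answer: -811800/37 ≈ -21941.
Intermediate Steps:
X = 74/9 (X = -⅑*(-74) = 74/9 ≈ 8.2222)
Y(c) = 2*c*(19 + c)/3 (Y(c) = ((c + c)*(c + 19))/3 = ((2*c)*(19 + c))/3 = (2*c*(19 + c))/3 = 2*c*(19 + c)/3)
D(y) = (-23 + y)/(2*y) (D(y) = (-23 + y)/((2*y)) = (-23 + y)*(1/(2*y)) = (-23 + y)/(2*y))
B = -481/90 (B = 74*((½)*(-23 + 10)/10)/9 = 74*((½)*(⅒)*(-13))/9 = (74/9)*(-13/20) = -481/90 ≈ -5.3444)
Y(-17 - 1*412)/B = (2*(-17 - 1*412)*(19 + (-17 - 1*412))/3)/(-481/90) = (2*(-17 - 412)*(19 + (-17 - 412))/3)*(-90/481) = ((⅔)*(-429)*(19 - 429))*(-90/481) = ((⅔)*(-429)*(-410))*(-90/481) = 117260*(-90/481) = -811800/37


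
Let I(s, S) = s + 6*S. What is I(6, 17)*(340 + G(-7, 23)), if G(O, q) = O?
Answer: 35964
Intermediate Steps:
I(6, 17)*(340 + G(-7, 23)) = (6 + 6*17)*(340 - 7) = (6 + 102)*333 = 108*333 = 35964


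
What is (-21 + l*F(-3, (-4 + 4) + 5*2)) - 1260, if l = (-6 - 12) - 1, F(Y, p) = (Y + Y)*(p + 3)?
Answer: 201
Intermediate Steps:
F(Y, p) = 2*Y*(3 + p) (F(Y, p) = (2*Y)*(3 + p) = 2*Y*(3 + p))
l = -19 (l = -18 - 1 = -19)
(-21 + l*F(-3, (-4 + 4) + 5*2)) - 1260 = (-21 - 38*(-3)*(3 + ((-4 + 4) + 5*2))) - 1260 = (-21 - 38*(-3)*(3 + (0 + 10))) - 1260 = (-21 - 38*(-3)*(3 + 10)) - 1260 = (-21 - 38*(-3)*13) - 1260 = (-21 - 19*(-78)) - 1260 = (-21 + 1482) - 1260 = 1461 - 1260 = 201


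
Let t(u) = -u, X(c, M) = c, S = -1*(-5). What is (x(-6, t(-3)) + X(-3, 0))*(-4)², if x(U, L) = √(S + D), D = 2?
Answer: -48 + 16*√7 ≈ -5.6680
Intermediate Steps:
S = 5
x(U, L) = √7 (x(U, L) = √(5 + 2) = √7)
(x(-6, t(-3)) + X(-3, 0))*(-4)² = (√7 - 3)*(-4)² = (-3 + √7)*16 = -48 + 16*√7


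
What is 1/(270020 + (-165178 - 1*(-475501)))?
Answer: 1/580343 ≈ 1.7231e-6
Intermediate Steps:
1/(270020 + (-165178 - 1*(-475501))) = 1/(270020 + (-165178 + 475501)) = 1/(270020 + 310323) = 1/580343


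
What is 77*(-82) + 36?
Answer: -6278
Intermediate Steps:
77*(-82) + 36 = -6314 + 36 = -6278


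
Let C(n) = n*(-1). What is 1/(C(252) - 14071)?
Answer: -1/14323 ≈ -6.9818e-5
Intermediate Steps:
C(n) = -n
1/(C(252) - 14071) = 1/(-1*252 - 14071) = 1/(-252 - 14071) = 1/(-14323) = -1/14323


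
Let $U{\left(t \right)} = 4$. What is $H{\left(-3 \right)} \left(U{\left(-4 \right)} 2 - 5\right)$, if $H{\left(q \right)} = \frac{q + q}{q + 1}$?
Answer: $9$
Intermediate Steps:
$H{\left(q \right)} = \frac{2 q}{1 + q}$
$H{\left(-3 \right)} \left(U{\left(-4 \right)} 2 - 5\right) = 2 \left(-3\right) \frac{1}{1 - 3} \left(4 \cdot 2 - 5\right) = 2 \left(-3\right) \frac{1}{-2} \left(8 - 5\right) = 2 \left(-3\right) \left(- \frac{1}{2}\right) 3 = 3 \cdot 3 = 9$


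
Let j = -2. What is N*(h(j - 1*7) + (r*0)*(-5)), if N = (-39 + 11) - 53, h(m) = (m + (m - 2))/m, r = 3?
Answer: -180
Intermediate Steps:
h(m) = (-2 + 2*m)/m (h(m) = (m + (-2 + m))/m = (-2 + 2*m)/m)
N = -81 (N = -28 - 53 = -81)
N*(h(j - 1*7) + (r*0)*(-5)) = -81*((2 - 2/(-2 - 1*7)) + (3*0)*(-5)) = -81*((2 - 2/(-2 - 7)) + 0*(-5)) = -81*((2 - 2/(-9)) + 0) = -81*((2 - 2*(-1/9)) + 0) = -81*((2 + 2/9) + 0) = -81*(20/9 + 0) = -81*20/9 = -180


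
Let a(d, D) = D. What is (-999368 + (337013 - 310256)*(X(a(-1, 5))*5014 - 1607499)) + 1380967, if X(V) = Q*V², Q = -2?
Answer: -49719449044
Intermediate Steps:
X(V) = -2*V²
(-999368 + (337013 - 310256)*(X(a(-1, 5))*5014 - 1607499)) + 1380967 = (-999368 + (337013 - 310256)*(-2*5²*5014 - 1607499)) + 1380967 = (-999368 + 26757*(-2*25*5014 - 1607499)) + 1380967 = (-999368 + 26757*(-50*5014 - 1607499)) + 1380967 = (-999368 + 26757*(-250700 - 1607499)) + 1380967 = (-999368 + 26757*(-1858199)) + 1380967 = (-999368 - 49719830643) + 1380967 = -49720830011 + 1380967 = -49719449044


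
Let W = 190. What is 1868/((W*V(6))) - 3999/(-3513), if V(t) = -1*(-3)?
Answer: 1473619/333735 ≈ 4.4155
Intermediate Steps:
V(t) = 3
1868/((W*V(6))) - 3999/(-3513) = 1868/((190*3)) - 3999/(-3513) = 1868/570 - 3999*(-1/3513) = 1868*(1/570) + 1333/1171 = 934/285 + 1333/1171 = 1473619/333735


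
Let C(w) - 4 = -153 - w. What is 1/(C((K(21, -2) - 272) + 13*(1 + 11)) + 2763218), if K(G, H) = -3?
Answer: 1/2763188 ≈ 3.6190e-7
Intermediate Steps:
C(w) = -149 - w (C(w) = 4 + (-153 - w) = -149 - w)
1/(C((K(21, -2) - 272) + 13*(1 + 11)) + 2763218) = 1/((-149 - ((-3 - 272) + 13*(1 + 11))) + 2763218) = 1/((-149 - (-275 + 13*12)) + 2763218) = 1/((-149 - (-275 + 156)) + 2763218) = 1/((-149 - 1*(-119)) + 2763218) = 1/((-149 + 119) + 2763218) = 1/(-30 + 2763218) = 1/2763188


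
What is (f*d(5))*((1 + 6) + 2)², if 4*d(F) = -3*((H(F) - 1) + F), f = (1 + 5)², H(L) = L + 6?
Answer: -32805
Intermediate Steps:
H(L) = 6 + L
f = 36 (f = 6² = 36)
d(F) = -15/4 - 3*F/2 (d(F) = (-3*(((6 + F) - 1) + F))/4 = (-3*((5 + F) + F))/4 = (-3*(5 + 2*F))/4 = (-15 - 6*F)/4 = -15/4 - 3*F/2)
(f*d(5))*((1 + 6) + 2)² = (36*(-15/4 - 3/2*5))*((1 + 6) + 2)² = (36*(-15/4 - 15/2))*(7 + 2)² = (36*(-45/4))*9² = -405*81 = -32805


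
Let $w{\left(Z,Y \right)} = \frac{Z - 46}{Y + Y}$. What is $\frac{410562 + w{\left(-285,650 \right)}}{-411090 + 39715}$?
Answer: $- \frac{533730269}{482787500} \approx -1.1055$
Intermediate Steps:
$w{\left(Z,Y \right)} = \frac{-46 + Z}{2 Y}$
$\frac{410562 + w{\left(-285,650 \right)}}{-411090 + 39715} = \frac{410562 + \frac{-46 - 285}{2 \cdot 650}}{-411090 + 39715} = \frac{410562 + \frac{1}{2} \cdot \frac{1}{650} \left(-331\right)}{-371375} = \left(410562 - \frac{331}{1300}\right) \left(- \frac{1}{371375}\right) = \frac{533730269}{1300} \left(- \frac{1}{371375}\right) = - \frac{533730269}{482787500}$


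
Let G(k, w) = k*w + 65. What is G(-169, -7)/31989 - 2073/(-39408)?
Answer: 12832709/140069168 ≈ 0.091617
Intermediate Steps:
G(k, w) = 65 + k*w
G(-169, -7)/31989 - 2073/(-39408) = (65 - 169*(-7))/31989 - 2073/(-39408) = (65 + 1183)*(1/31989) - 2073*(-1/39408) = 1248*(1/31989) + 691/13136 = 416/10663 + 691/13136 = 12832709/140069168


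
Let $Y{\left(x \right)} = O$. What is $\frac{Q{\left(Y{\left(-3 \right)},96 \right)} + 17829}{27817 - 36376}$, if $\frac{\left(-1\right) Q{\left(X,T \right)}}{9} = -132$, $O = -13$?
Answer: $- \frac{2113}{951} \approx -2.2219$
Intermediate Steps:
$Y{\left(x \right)} = -13$
$Q{\left(X,T \right)} = 1188$ ($Q{\left(X,T \right)} = \left(-9\right) \left(-132\right) = 1188$)
$\frac{Q{\left(Y{\left(-3 \right)},96 \right)} + 17829}{27817 - 36376} = \frac{1188 + 17829}{27817 - 36376} = \frac{19017}{-8559} = 19017 \left(- \frac{1}{8559}\right) = - \frac{2113}{951}$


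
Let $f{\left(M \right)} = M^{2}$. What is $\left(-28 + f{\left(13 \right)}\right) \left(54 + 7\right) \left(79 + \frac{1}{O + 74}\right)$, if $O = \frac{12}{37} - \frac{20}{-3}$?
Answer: $\frac{6109470921}{8990} \approx 6.7959 \cdot 10^{5}$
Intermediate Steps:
$O = \frac{776}{111}$ ($O = 12 \cdot \frac{1}{37} - - \frac{20}{3} = \frac{12}{37} + \frac{20}{3} = \frac{776}{111} \approx 6.991$)
$\left(-28 + f{\left(13 \right)}\right) \left(54 + 7\right) \left(79 + \frac{1}{O + 74}\right) = \left(-28 + 13^{2}\right) \left(54 + 7\right) \left(79 + \frac{1}{\frac{776}{111} + 74}\right) = \left(-28 + 169\right) 61 \left(79 + \frac{1}{\frac{8990}{111}}\right) = 141 \cdot 61 \left(79 + \frac{111}{8990}\right) = 141 \cdot 61 \cdot \frac{710321}{8990} = 141 \cdot \frac{43329581}{8990} = \frac{6109470921}{8990}$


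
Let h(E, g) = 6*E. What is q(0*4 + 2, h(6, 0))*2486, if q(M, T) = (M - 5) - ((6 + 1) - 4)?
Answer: -14916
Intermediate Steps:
q(M, T) = -8 + M (q(M, T) = (-5 + M) - (7 - 4) = (-5 + M) - 1*3 = (-5 + M) - 3 = -8 + M)
q(0*4 + 2, h(6, 0))*2486 = (-8 + (0*4 + 2))*2486 = (-8 + (0 + 2))*2486 = (-8 + 2)*2486 = -6*2486 = -14916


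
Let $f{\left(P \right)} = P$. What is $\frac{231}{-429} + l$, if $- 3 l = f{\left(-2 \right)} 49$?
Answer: $\frac{1253}{39} \approx 32.128$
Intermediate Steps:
$l = \frac{98}{3}$ ($l = - \frac{\left(-2\right) 49}{3} = \left(- \frac{1}{3}\right) \left(-98\right) = \frac{98}{3} \approx 32.667$)
$\frac{231}{-429} + l = \frac{231}{-429} + \frac{98}{3} = 231 \left(- \frac{1}{429}\right) + \frac{98}{3} = - \frac{7}{13} + \frac{98}{3} = \frac{1253}{39}$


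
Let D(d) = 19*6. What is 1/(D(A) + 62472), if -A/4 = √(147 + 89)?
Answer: 1/62586 ≈ 1.5978e-5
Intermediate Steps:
A = -8*√59 (A = -4*√(147 + 89) = -8*√59 ≈ -61.449)
D(d) = 114
1/(D(A) + 62472) = 1/(114 + 62472) = 1/62586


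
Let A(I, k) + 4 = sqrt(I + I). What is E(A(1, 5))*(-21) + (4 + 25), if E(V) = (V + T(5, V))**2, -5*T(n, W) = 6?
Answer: -14521/25 + 1092*sqrt(2)/5 ≈ -271.98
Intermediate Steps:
A(I, k) = -4 + sqrt(2)*sqrt(I) (A(I, k) = -4 + sqrt(I + I) = -4 + sqrt(2*I) = -4 + sqrt(2)*sqrt(I))
T(n, W) = -6/5 (T(n, W) = -1/5*6 = -6/5)
E(V) = (-6/5 + V)**2 (E(V) = (V - 6/5)**2 = (-6/5 + V)**2)
E(A(1, 5))*(-21) + (4 + 25) = ((-6 + 5*(-4 + sqrt(2)*sqrt(1)))**2/25)*(-21) + (4 + 25) = ((-6 + 5*(-4 + sqrt(2)*1))**2/25)*(-21) + 29 = ((-6 + 5*(-4 + sqrt(2)))**2/25)*(-21) + 29 = ((-6 + (-20 + 5*sqrt(2)))**2/25)*(-21) + 29 = ((-26 + 5*sqrt(2))**2/25)*(-21) + 29 = -21*(-26 + 5*sqrt(2))**2/25 + 29 = 29 - 21*(-26 + 5*sqrt(2))**2/25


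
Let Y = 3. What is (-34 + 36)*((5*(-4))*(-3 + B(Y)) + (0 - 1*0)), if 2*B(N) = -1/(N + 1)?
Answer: 125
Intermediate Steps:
B(N) = -1/(2*(1 + N)) (B(N) = (-1/(N + 1))/2 = (-1/(1 + N))/2 = -1/(2*(1 + N)))
(-34 + 36)*((5*(-4))*(-3 + B(Y)) + (0 - 1*0)) = (-34 + 36)*((5*(-4))*(-3 - 1/(2 + 2*3)) + (0 - 1*0)) = 2*(-20*(-3 - 1/(2 + 6)) + (0 + 0)) = 2*(-20*(-3 - 1/8) + 0) = 2*(-20*(-3 - 1*⅛) + 0) = 2*(-20*(-3 - ⅛) + 0) = 2*(-20*(-25/8) + 0) = 2*(125/2 + 0) = 2*(125/2) = 125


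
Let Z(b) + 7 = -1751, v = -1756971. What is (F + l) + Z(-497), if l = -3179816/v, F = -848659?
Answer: -1494154827091/1756971 ≈ -8.5042e+5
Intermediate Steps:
Z(b) = -1758 (Z(b) = -7 - 1751 = -1758)
l = 3179816/1756971 (l = -3179816/(-1756971) = -3179816*(-1/1756971) = 3179816/1756971 ≈ 1.8098)
(F + l) + Z(-497) = (-848659 + 3179816/1756971) - 1758 = -1491066072073/1756971 - 1758 = -1494154827091/1756971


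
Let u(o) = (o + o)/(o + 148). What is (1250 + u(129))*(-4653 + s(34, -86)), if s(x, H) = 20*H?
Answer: -2208295484/277 ≈ -7.9722e+6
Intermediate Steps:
u(o) = 2*o/(148 + o) (u(o) = (2*o)/(148 + o) = 2*o/(148 + o))
(1250 + u(129))*(-4653 + s(34, -86)) = (1250 + 2*129/(148 + 129))*(-4653 + 20*(-86)) = (1250 + 2*129/277)*(-4653 - 1720) = (1250 + 2*129*(1/277))*(-6373) = (1250 + 258/277)*(-6373) = (346508/277)*(-6373) = -2208295484/277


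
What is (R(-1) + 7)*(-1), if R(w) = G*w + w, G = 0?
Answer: -6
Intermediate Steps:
R(w) = w (R(w) = 0*w + w = 0 + w = w)
(R(-1) + 7)*(-1) = (-1 + 7)*(-1) = 6*(-1) = -6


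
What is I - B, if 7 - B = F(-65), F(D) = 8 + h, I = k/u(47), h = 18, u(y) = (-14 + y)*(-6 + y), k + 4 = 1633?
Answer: 9112/451 ≈ 20.204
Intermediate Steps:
k = 1629 (k = -4 + 1633 = 1629)
I = 543/451 (I = 1629/(84 + 47² - 20*47) = 1629/(84 + 2209 - 940) = 1629/1353 = 1629*(1/1353) = 543/451 ≈ 1.2040)
F(D) = 26 (F(D) = 8 + 18 = 26)
B = -19 (B = 7 - 1*26 = 7 - 26 = -19)
I - B = 543/451 - 1*(-19) = 543/451 + 19 = 9112/451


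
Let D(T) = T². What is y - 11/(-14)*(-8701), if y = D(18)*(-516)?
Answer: -348041/2 ≈ -1.7402e+5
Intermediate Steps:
y = -167184 (y = 18²*(-516) = 324*(-516) = -167184)
y - 11/(-14)*(-8701) = -167184 - 11/(-14)*(-8701) = -167184 - 11*(-1/14)*(-8701) = -167184 + (11/14)*(-8701) = -167184 - 13673/2 = -348041/2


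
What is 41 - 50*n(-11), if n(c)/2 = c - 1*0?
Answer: 1141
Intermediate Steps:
n(c) = 2*c (n(c) = 2*(c - 1*0) = 2*(c + 0) = 2*c)
41 - 50*n(-11) = 41 - 100*(-11) = 41 - 50*(-22) = 41 + 1100 = 1141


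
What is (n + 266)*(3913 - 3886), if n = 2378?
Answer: 71388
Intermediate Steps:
(n + 266)*(3913 - 3886) = (2378 + 266)*(3913 - 3886) = 2644*27 = 71388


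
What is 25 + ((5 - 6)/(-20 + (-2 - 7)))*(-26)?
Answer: 699/29 ≈ 24.103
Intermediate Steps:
25 + ((5 - 6)/(-20 + (-2 - 7)))*(-26) = 25 - 1/(-20 - 9)*(-26) = 25 - 1/(-29)*(-26) = 25 - 1*(-1/29)*(-26) = 25 + (1/29)*(-26) = 25 - 26/29 = 699/29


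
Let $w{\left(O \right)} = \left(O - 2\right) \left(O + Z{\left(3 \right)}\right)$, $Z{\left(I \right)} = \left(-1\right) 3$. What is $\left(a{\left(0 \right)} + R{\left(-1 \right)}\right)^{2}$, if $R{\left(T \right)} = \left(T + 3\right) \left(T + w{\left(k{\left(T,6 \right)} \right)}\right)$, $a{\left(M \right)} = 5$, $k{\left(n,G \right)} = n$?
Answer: $729$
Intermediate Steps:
$Z{\left(I \right)} = -3$
$w{\left(O \right)} = \left(-3 + O\right) \left(-2 + O\right)$ ($w{\left(O \right)} = \left(O - 2\right) \left(O - 3\right) = \left(-2 + O\right) \left(-3 + O\right) = \left(-3 + O\right) \left(-2 + O\right)$)
$R{\left(T \right)} = \left(3 + T\right) \left(6 + T^{2} - 4 T\right)$ ($R{\left(T \right)} = \left(T + 3\right) \left(T + \left(6 + T^{2} - 5 T\right)\right) = \left(3 + T\right) \left(6 + T^{2} - 4 T\right)$)
$\left(a{\left(0 \right)} + R{\left(-1 \right)}\right)^{2} = \left(5 + \left(18 + \left(-1\right)^{3} - \left(-1\right)^{2} - -6\right)\right)^{2} = \left(5 + \left(18 - 1 - 1 + 6\right)\right)^{2} = \left(5 + 22\right)^{2} = 27^{2} = 729$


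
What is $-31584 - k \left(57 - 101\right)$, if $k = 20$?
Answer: $-30704$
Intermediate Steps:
$-31584 - k \left(57 - 101\right) = -31584 - 20 \left(57 - 101\right) = -31584 - 20 \left(-44\right) = -31584 - -880 = -31584 + 880 = -30704$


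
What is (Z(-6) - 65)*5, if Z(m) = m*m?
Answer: -145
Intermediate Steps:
Z(m) = m²
(Z(-6) - 65)*5 = ((-6)² - 65)*5 = (36 - 65)*5 = -29*5 = -145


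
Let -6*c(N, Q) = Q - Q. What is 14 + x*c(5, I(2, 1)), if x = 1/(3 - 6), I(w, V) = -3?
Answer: 14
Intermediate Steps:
x = -⅓ (x = 1/(-3) = -⅓ ≈ -0.33333)
c(N, Q) = 0 (c(N, Q) = -(Q - Q)/6 = -⅙*0 = 0)
14 + x*c(5, I(2, 1)) = 14 - ⅓*0 = 14 + 0 = 14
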